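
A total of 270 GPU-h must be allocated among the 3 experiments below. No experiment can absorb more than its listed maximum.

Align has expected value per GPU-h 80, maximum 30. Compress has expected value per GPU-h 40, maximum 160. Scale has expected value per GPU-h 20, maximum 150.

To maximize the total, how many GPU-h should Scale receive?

80

Order the experiments by expected value per GPU-h: Align 80 > Compress 40 > Scale 20.
Give Align 30 to hit its cap of 30 — 240 left.
Compress: +160 to 160 (cap) — 80 left.
Only 80 left; Scale takes them to reach 80.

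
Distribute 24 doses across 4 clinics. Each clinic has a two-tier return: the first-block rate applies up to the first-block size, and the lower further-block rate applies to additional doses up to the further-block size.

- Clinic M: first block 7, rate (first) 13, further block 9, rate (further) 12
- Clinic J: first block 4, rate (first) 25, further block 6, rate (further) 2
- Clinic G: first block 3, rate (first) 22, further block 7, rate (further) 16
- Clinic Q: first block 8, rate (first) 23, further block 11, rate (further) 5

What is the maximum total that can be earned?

488

Order all 8 blocks by rate: Clinic J/tier1 25 > Clinic Q/tier1 23 > Clinic G/tier1 22 > Clinic G/tier2 16 > Clinic M/tier1 13 > Clinic M/tier2 12 > Clinic Q/tier2 5 > Clinic J/tier2 2.
Fill Clinic J tier1 block (4 at 25) ; 20 left.
Clinic Q/tier1 (23): +8 ; 12 left.
Clinic G tier1 at 22: fill all 3 ; 9 left.
Fill Clinic G tier2 block (7 at 16) ; 2 left.
2 remain; put them into Clinic M tier1 at 13.
Total = 25×4 + 23×8 + 22×3 + 16×7 + 13×2 = 488.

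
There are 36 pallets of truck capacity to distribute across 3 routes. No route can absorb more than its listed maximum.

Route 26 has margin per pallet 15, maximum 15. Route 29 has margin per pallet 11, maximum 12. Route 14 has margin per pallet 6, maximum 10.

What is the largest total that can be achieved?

Order the routes by margin per pallet: Route 26 15 > Route 29 11 > Route 14 6.
Give Route 26 15 to hit its cap of 15 ; 21 left.
Give Route 29 12 to hit its cap of 12 ; 9 left.
Only 9 left; Route 14 takes them to reach 9.
Total = 15×15 + 11×12 + 6×9 = 411.

411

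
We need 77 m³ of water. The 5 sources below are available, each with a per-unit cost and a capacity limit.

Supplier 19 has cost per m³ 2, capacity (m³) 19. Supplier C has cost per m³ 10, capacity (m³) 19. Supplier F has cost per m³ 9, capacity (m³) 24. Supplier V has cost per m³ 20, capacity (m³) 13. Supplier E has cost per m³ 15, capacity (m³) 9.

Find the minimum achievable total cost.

Cheapest first:
Take 19 from Supplier 19 at 2 → need 58 more.
Supplier F (9): use full 24 → 34 m³ to go.
Supplier C at 10: take all 19 m³ → 15 still needed.
Supplier E (15): use full 9 → 6 m³ to go.
Take 6 from Supplier V at 20 to finish.
Cost = 19×2 + 24×9 + 19×10 + 9×15 + 6×20 = 699.

699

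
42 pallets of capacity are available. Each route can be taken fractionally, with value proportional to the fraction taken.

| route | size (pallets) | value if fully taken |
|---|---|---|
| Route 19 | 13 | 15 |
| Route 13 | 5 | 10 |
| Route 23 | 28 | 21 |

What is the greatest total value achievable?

Sort by value density: Route 13 10/5≈2, Route 19 15/13≈1.15, Route 23 21/28≈0.75.
Take all of Route 13 (5 pallets, value 10) → 37 pallets left.
Route 19: take in full, 13 pallets for value 15 → 24 left.
Fill the last 24 pallets with part of Route 23: 24/28 of it earns 18.
Total value = 43.

43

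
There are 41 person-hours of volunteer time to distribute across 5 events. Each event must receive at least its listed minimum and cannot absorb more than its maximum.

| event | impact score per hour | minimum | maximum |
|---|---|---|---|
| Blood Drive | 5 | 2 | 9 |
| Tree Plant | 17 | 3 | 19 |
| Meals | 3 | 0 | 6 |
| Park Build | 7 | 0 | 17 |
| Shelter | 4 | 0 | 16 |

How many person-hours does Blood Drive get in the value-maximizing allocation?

Meeting every minimum uses 2+3+0+0+0 = 5 person-hours, leaving 36.
Order the events by impact score per hour: Tree Plant 17 > Park Build 7 > Blood Drive 5 > Shelter 4 > Meals 3.
Give Tree Plant 16 more to hit its cap of 19 → 20 left.
Park Build takes 17 more to reach its cap of 17 → 3 left.
Only 3 left; Blood Drive takes them to reach 5.

5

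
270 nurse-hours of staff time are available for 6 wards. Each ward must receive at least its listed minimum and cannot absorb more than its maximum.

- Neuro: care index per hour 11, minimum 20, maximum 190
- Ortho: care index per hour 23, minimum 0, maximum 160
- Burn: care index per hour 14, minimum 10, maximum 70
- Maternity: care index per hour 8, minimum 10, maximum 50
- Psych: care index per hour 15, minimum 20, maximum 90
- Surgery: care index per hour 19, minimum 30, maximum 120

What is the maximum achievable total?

Meeting every minimum uses 20+0+10+10+20+30 = 90 nurse-hours, leaving 180.
Order the wards by care index per hour: Ortho 23 > Surgery 19 > Psych 15 > Burn 14 > Neuro 11 > Maternity 8.
Give Ortho 160 more to hit its cap of 160 ; 20 left.
Surgery has room for 90 more but only 20 remain, so it gets 50.
Total = 11×20 + 23×160 + 14×10 + 8×10 + 15×20 + 19×50 = 5370.

5370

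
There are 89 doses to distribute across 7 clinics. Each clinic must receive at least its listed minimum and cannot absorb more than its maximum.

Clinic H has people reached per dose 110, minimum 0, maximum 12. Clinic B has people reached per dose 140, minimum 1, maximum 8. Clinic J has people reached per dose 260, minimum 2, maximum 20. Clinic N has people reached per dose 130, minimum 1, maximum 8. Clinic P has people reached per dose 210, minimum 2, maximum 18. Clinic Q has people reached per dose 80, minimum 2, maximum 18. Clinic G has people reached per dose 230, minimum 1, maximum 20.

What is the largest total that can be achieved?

17300

Meeting every minimum uses 0+1+2+1+2+2+1 = 9 doses, leaving 80.
Rank by people reached per dose: Clinic J 260 > Clinic G 230 > Clinic P 210 > Clinic B 140 > Clinic N 130 > Clinic H 110 > Clinic Q 80.
Clinic J takes 18 more to reach its cap of 20 → 62 left.
Give Clinic G 19 more to hit its cap of 20 → 43 left.
Give Clinic P 16 more to hit its cap of 18 → 27 left.
Clinic B: +7 to 8 (cap) → 20 left.
Clinic N: +7 to 8 (cap) → 13 left.
Clinic H takes 12 more to reach its cap of 12 → 1 left.
Clinic Q: +1 (room for 16) → 3. Pool exhausted.
Total = 110×12 + 140×8 + 260×20 + 130×8 + 210×18 + 80×3 + 230×20 = 17300.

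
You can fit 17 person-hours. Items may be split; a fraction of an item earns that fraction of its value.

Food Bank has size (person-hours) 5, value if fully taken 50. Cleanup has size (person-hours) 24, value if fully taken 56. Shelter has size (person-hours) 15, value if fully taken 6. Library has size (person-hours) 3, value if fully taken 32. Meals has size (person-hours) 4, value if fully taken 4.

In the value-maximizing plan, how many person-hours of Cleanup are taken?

Best value per unit of size first: Library 32/3≈10.7, Food Bank 50/5≈10, Cleanup 56/24≈2.33, Meals 4/4≈1, Shelter 6/15≈0.4.
All 3 person-hours of Library fit (value 32) ; 14 remain.
All 5 person-hours of Food Bank fit (value 50) ; 9 remain.
Only 9 person-hours remain; take 9/24 of Cleanup for value 56×9/24 = 21.

9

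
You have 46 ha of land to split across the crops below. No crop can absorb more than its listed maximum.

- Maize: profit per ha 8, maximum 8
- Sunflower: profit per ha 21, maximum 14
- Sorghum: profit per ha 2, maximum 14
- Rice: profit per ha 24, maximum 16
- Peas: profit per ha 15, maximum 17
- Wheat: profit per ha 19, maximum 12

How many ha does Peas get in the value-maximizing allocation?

Order the crops by profit per ha: Rice 24 > Sunflower 21 > Wheat 19 > Peas 15 > Maize 8 > Sorghum 2.
Rice: +16 to 16 (cap) → 30 left.
Give Sunflower 14 to hit its cap of 14 → 16 left.
Wheat: +12 to 12 (cap) → 4 left.
Peas has room for 17 but only 4 remain, so it gets 4.

4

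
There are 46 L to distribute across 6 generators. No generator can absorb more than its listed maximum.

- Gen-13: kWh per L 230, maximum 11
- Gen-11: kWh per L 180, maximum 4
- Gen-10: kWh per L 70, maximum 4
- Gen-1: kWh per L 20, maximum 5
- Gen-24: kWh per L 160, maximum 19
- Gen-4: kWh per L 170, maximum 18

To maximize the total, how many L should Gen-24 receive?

13

Rank by kWh per L: Gen-13 230 > Gen-11 180 > Gen-4 170 > Gen-24 160 > Gen-10 70 > Gen-1 20.
Gen-13: +11 to 11 (cap) → 35 left.
Gen-11: +4 to 4 (cap) → 31 left.
Give Gen-4 18 to hit its cap of 18 → 13 left.
Only 13 left; Gen-24 takes them to reach 13.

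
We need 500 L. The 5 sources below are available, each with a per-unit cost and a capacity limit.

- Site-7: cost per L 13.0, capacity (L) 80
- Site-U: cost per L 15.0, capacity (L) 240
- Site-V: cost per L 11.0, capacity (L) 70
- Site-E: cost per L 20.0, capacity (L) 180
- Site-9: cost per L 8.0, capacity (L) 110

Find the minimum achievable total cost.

6290

Fill from the cheapest source first.
Take 110 from Site-9 at 8.0 → need 390 more.
Take 70 from Site-V at 11.0 → need 320 more.
Take 80 from Site-7 at 13.0 → need 240 more.
Site-U at 15.0: take all 240 L → 0 still needed.
Site-E: unused.
Cost = 110×8.0 + 70×11.0 + 80×13.0 + 240×15.0 = 6290.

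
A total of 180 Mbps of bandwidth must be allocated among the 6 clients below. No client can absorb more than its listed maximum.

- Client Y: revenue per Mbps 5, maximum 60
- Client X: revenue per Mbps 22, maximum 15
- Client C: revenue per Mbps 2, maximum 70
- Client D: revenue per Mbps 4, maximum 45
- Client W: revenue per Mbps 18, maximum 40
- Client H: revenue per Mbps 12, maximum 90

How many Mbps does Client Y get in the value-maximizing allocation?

35

Highest revenue per Mbps first: Client X 22 > Client W 18 > Client H 12 > Client Y 5 > Client D 4 > Client C 2.
Client X: +15 to 15 (cap) ; 165 left.
Client W takes 40 to reach its cap of 40 ; 125 left.
Client H: +90 to 90 (cap) ; 35 left.
Client Y has room for 60 but only 35 remain, so it gets 35.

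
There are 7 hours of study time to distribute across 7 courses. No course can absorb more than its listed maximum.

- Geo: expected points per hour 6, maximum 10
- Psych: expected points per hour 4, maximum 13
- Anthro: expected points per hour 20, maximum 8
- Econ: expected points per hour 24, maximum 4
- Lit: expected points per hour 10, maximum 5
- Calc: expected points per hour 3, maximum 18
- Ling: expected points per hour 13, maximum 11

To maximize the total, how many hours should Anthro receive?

3

Rank by expected points per hour: Econ 24 > Anthro 20 > Ling 13 > Lit 10 > Geo 6 > Psych 4 > Calc 3.
Econ takes 4 to reach its cap of 4 — 3 left.
Anthro has room for 8 but only 3 remain, so it gets 3.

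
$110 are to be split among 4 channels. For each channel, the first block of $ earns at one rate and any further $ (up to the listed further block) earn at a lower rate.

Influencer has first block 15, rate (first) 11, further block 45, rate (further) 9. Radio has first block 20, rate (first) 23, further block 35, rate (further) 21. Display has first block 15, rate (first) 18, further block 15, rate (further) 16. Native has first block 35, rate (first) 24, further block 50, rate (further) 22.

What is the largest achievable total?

2505

Rank every tier by rate: Native/T1 24 > Radio/T1 23 > Native/T2 22 > Radio/T2 21 > Display/T1 18 > Display/T2 16 > Influencer/T1 11 > Influencer/T2 9.
Native T1 at 24: fill all 35 ; 75 left.
Fill Radio T1 block (20 at 23) ; 55 left.
Fill Native T2 block (50 at 22) ; 5 left.
Radio/T2: +5 of 35 at 21; pool empty.
Total = 24×35 + 23×20 + 22×50 + 21×5 = 2505.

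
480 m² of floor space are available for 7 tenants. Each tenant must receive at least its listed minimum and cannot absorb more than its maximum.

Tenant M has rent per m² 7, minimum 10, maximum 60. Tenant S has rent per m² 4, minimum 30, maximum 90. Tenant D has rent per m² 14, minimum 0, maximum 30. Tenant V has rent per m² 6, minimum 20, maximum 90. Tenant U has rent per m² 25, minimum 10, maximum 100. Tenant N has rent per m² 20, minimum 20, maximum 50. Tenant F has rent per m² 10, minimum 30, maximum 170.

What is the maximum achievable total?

Meeting every minimum uses 10+30+0+20+10+20+30 = 120 m², leaving 360.
Rank by rent per m²: Tenant U 25 > Tenant N 20 > Tenant D 14 > Tenant F 10 > Tenant M 7 > Tenant V 6 > Tenant S 4.
Tenant U: +90 to 100 (cap) — 270 left.
Give Tenant N 30 more to hit its cap of 50 — 240 left.
Tenant D takes 30 more to reach its cap of 30 — 210 left.
Tenant F: +140 to 170 (cap) — 70 left.
Tenant M: +50 to 60 (cap) — 20 left.
Only 20 left; Tenant V takes them to reach 40.
Total = 7×60 + 4×30 + 14×30 + 6×40 + 25×100 + 20×50 + 10×170 = 6400.

6400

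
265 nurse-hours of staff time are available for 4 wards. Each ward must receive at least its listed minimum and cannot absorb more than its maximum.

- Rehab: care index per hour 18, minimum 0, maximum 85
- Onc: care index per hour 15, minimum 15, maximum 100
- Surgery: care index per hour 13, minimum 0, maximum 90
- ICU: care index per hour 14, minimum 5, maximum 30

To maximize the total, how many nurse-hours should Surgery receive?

50

Meeting every minimum uses 0+15+0+5 = 20 nurse-hours, leaving 245.
Rank by care index per hour: Rehab 18 > Onc 15 > ICU 14 > Surgery 13.
Rehab: +85 to 85 (cap) ; 160 left.
Give Onc 85 more to hit its cap of 100 ; 75 left.
ICU takes 25 more to reach its cap of 30 ; 50 left.
Only 50 left; Surgery takes them to reach 50.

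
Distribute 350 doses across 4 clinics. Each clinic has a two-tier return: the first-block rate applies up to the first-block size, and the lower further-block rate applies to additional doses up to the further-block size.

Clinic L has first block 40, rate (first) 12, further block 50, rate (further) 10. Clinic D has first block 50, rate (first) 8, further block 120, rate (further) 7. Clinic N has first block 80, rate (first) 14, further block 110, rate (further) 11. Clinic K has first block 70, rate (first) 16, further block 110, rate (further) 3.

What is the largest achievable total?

Order all 8 blocks by rate: Clinic K/tier1 16 > Clinic N/tier1 14 > Clinic L/tier1 12 > Clinic N/tier2 11 > Clinic L/tier2 10 > Clinic D/tier1 8 > Clinic D/tier2 7 > Clinic K/tier2 3.
Fill Clinic K tier1 block (70 at 16) — 280 left.
Fill Clinic N tier1 block (80 at 14) — 200 left.
Clinic L tier1 at 12: fill all 40 — 160 left.
Fill Clinic N tier2 block (110 at 11) — 50 left.
Clinic L/tier2 (10): +50 — 0 left.
Total = 16×70 + 14×80 + 12×40 + 11×110 + 10×50 = 4430.

4430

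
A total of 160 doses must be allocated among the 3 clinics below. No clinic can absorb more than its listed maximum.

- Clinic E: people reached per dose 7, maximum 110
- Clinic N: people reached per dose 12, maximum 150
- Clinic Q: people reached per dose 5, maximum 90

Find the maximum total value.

1870

Rank by people reached per dose: Clinic N 12 > Clinic E 7 > Clinic Q 5.
Clinic N takes 150 to reach its cap of 150 → 10 left.
Only 10 left; Clinic E takes them to reach 10.
Total = 7×10 + 12×150 = 1870.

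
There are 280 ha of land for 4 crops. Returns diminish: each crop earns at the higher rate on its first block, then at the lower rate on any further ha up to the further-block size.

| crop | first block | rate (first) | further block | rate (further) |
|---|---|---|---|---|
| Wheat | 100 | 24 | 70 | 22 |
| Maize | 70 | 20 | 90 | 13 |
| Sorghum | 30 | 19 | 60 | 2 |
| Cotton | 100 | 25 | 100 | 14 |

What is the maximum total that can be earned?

6640

Treat each block as its own option and order by rate: Cotton/first 25 > Wheat/first 24 > Wheat/second 22 > Maize/first 20 > Sorghum/first 19 > Cotton/second 14 > Maize/second 13 > Sorghum/second 2.
Fill Cotton first block (100 at 25) ; 180 left.
Wheat/first (24): +100 ; 80 left.
Wheat/second (22): +70 ; 10 left.
10 remain; put them into Maize first at 20.
Total = 25×100 + 24×100 + 22×70 + 20×10 = 6640.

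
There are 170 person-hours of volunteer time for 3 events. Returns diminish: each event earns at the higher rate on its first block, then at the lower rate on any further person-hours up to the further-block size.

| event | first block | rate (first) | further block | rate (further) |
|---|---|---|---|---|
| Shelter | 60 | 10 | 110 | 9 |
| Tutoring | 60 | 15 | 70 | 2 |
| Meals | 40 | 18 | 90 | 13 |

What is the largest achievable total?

Order all 6 blocks by rate: Meals/first 18 > Tutoring/first 15 > Meals/second 13 > Shelter/first 10 > Shelter/second 9 > Tutoring/second 2.
Fill Meals first block (40 at 18) ; 130 left.
Fill Tutoring first block (60 at 15) ; 70 left.
70 remain; put them into Meals second at 13.
Total = 18×40 + 15×60 + 13×70 = 2530.

2530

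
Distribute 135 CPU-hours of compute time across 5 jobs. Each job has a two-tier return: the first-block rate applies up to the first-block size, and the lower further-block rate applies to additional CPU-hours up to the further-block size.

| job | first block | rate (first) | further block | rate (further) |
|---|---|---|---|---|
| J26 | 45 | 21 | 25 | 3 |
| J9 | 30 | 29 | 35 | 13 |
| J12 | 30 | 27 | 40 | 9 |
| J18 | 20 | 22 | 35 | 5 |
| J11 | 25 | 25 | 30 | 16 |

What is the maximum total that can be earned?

3375

Rank every tier by rate: J9/tier1 29 > J12/tier1 27 > J11/tier1 25 > J18/tier1 22 > J26/tier1 21 > J11/tier2 16 > J9/tier2 13 > J12/tier2 9 > J18/tier2 5 > J26/tier2 3.
Fill J9 tier1 block (30 at 29) → 105 left.
J12 tier1 at 27: fill all 30 → 75 left.
J11 tier1 at 25: fill all 25 → 50 left.
Fill J18 tier1 block (20 at 22) → 30 left.
30 remain; put them into J26 tier1 at 21.
Total = 29×30 + 27×30 + 25×25 + 22×20 + 21×30 = 3375.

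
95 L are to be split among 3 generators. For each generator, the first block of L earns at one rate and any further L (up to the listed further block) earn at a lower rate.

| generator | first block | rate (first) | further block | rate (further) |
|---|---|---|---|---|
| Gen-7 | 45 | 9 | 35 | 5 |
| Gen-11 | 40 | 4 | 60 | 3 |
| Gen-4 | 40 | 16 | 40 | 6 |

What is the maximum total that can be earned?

Treat each block as its own option and order by rate: Gen-4/first 16 > Gen-7/first 9 > Gen-4/second 6 > Gen-7/second 5 > Gen-11/first 4 > Gen-11/second 3.
Gen-4/first (16): +40 → 55 left.
Fill Gen-7 first block (45 at 9) → 10 left.
Gen-4 second at 6: only 10 left, fill 10.
Total = 16×40 + 9×45 + 6×10 = 1105.

1105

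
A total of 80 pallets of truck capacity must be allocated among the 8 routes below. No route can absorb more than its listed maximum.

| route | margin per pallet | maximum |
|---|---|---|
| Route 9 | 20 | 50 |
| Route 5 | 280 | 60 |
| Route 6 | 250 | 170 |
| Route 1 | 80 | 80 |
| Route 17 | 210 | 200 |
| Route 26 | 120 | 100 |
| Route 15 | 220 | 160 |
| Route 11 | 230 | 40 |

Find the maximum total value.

Highest margin per pallet first: Route 5 280 > Route 6 250 > Route 11 230 > Route 15 220 > Route 17 210 > Route 26 120 > Route 1 80 > Route 9 20.
Route 5 takes 60 to reach its cap of 60 ; 20 left.
Only 20 left; Route 6 takes them to reach 20.
Total = 280×60 + 250×20 = 21800.

21800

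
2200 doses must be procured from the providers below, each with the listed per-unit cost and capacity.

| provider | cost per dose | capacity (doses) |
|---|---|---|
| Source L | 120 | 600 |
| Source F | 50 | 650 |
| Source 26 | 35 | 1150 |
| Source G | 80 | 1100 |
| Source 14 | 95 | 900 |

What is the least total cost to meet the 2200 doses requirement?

104750

Use providers in increasing cost order.
Take 1150 from Source 26 at 35 → need 1050 more.
Source F at 50: take all 650 doses → 400 still needed.
Source G at 80: take 400 of its 1100 → requirement met.
Source 14, Source L: unused.
Cost = 1150×35 + 650×50 + 400×80 = 104750.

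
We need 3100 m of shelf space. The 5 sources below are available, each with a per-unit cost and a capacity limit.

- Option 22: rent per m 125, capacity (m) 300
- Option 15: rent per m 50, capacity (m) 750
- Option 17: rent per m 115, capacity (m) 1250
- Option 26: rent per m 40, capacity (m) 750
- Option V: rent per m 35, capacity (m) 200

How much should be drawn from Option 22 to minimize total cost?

Cheapest first:
Option V (35): use full 200 ; 2900 m to go.
Take 750 from Option 26 at 40 ; need 2150 more.
Option 15 at 50: take all 750 m ; 1400 still needed.
Option 17 (115): use full 1250 ; 150 m to go.
Take 150 from Option 22 at 125 to finish.

150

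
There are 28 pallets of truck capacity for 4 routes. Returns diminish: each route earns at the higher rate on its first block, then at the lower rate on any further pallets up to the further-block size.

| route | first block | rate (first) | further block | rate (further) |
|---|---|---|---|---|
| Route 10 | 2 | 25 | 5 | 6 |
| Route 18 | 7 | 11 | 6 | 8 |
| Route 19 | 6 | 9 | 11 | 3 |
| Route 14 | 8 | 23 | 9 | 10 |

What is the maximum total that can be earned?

419

Order all 8 blocks by rate: Route 10/T1 25 > Route 14/T1 23 > Route 18/T1 11 > Route 14/T2 10 > Route 19/T1 9 > Route 18/T2 8 > Route 10/T2 6 > Route 19/T2 3.
Route 10 T1 at 25: fill all 2 ; 26 left.
Route 14/T1 (23): +8 ; 18 left.
Fill Route 18 T1 block (7 at 11) ; 11 left.
Fill Route 14 T2 block (9 at 10) ; 2 left.
2 remain; put them into Route 19 T1 at 9.
Total = 25×2 + 23×8 + 11×7 + 10×9 + 9×2 = 419.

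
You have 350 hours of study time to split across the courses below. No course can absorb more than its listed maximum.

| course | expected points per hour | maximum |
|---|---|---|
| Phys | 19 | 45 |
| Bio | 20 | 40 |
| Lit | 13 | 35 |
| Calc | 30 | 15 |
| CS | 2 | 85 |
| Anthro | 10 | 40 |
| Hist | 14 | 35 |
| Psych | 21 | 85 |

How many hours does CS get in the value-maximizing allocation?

55

Rank by expected points per hour: Calc 30 > Psych 21 > Bio 20 > Phys 19 > Hist 14 > Lit 13 > Anthro 10 > CS 2.
Calc takes 15 to reach its cap of 15 → 335 left.
Give Psych 85 to hit its cap of 85 → 250 left.
Give Bio 40 to hit its cap of 40 → 210 left.
Phys: +45 to 45 (cap) → 165 left.
Hist takes 35 to reach its cap of 35 → 130 left.
Lit takes 35 to reach its cap of 35 → 95 left.
Anthro: +40 to 40 (cap) → 55 left.
CS has room for 85 but only 55 remain, so it gets 55.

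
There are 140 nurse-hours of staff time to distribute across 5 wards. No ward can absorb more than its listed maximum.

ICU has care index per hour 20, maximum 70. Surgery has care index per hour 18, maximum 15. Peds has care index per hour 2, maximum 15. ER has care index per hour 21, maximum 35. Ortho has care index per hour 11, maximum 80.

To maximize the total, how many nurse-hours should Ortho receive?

20

Rank by care index per hour: ER 21 > ICU 20 > Surgery 18 > Ortho 11 > Peds 2.
Give ER 35 to hit its cap of 35 — 105 left.
ICU: +70 to 70 (cap) — 35 left.
Surgery takes 15 to reach its cap of 15 — 20 left.
Ortho has room for 80 but only 20 remain, so it gets 20.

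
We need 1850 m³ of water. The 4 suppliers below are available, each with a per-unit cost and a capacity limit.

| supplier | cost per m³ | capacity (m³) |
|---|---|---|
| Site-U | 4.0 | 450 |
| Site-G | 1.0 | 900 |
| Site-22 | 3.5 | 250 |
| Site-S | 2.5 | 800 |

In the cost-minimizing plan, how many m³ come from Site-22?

150

Use suppliers in increasing cost order.
Site-G (1.0): use full 900 → 950 m³ to go.
Site-S (2.5): use full 800 → 150 m³ to go.
Site-22 at 3.5: take 150 of its 250 → requirement met.
Site-U: unused.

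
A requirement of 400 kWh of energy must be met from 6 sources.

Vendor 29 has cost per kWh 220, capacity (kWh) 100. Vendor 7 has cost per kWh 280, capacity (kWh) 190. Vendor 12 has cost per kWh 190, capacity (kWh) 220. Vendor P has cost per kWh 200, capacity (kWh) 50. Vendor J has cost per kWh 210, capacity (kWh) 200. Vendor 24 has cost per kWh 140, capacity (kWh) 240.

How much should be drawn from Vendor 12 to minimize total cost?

Fill from the cheapest source first.
Take 240 from Vendor 24 at 140 — need 160 more.
Vendor 12 at 190: take 160 of its 220 — requirement met.
Vendor P, Vendor J, Vendor 29, Vendor 7: unused.

160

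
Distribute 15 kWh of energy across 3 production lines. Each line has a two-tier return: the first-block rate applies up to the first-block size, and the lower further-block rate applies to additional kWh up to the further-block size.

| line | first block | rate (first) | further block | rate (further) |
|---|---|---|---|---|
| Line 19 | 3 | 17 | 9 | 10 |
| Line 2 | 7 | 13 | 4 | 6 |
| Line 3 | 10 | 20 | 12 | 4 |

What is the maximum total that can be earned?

277

Order all 6 blocks by rate: Line 3/first 20 > Line 19/first 17 > Line 2/first 13 > Line 19/second 10 > Line 2/second 6 > Line 3/second 4.
Line 3 first at 20: fill all 10 — 5 left.
Line 19/first (17): +3 — 2 left.
Line 2/first: +2 of 7 at 13; pool empty.
Total = 20×10 + 17×3 + 13×2 = 277.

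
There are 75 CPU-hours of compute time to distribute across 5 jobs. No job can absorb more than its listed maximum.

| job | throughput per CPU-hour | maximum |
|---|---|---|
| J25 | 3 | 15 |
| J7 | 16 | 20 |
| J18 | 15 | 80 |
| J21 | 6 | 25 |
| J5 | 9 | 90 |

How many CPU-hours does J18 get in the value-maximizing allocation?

55

Highest throughput per CPU-hour first: J7 16 > J18 15 > J5 9 > J21 6 > J25 3.
J7: +20 to 20 (cap) — 55 left.
J18: +55 (room for 80) → 55. Pool exhausted.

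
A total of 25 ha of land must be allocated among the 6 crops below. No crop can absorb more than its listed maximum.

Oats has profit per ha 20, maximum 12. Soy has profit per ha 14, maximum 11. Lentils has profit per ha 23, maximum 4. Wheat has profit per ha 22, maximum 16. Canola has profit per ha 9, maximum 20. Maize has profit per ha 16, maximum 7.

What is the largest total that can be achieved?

Rank by profit per ha: Lentils 23 > Wheat 22 > Oats 20 > Maize 16 > Soy 14 > Canola 9.
Lentils: +4 to 4 (cap) ; 21 left.
Wheat: +16 to 16 (cap) ; 5 left.
Oats: +5 (room for 12) → 5. Pool exhausted.
Total = 20×5 + 23×4 + 22×16 = 544.

544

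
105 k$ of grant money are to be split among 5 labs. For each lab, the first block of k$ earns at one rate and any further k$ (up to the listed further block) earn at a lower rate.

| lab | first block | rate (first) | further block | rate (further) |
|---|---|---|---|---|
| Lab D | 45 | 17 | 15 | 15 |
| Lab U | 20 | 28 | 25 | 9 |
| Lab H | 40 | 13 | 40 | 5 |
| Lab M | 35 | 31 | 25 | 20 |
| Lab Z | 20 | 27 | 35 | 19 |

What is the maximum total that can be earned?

Order all 10 blocks by rate: Lab M/T1 31 > Lab U/T1 28 > Lab Z/T1 27 > Lab M/T2 20 > Lab Z/T2 19 > Lab D/T1 17 > Lab D/T2 15 > Lab H/T1 13 > Lab U/T2 9 > Lab H/T2 5.
Fill Lab M T1 block (35 at 31) — 70 left.
Fill Lab U T1 block (20 at 28) — 50 left.
Lab Z T1 at 27: fill all 20 — 30 left.
Lab M/T2 (20): +25 — 5 left.
Lab Z/T2: +5 of 35 at 19; pool empty.
Total = 31×35 + 28×20 + 27×20 + 20×25 + 19×5 = 2780.

2780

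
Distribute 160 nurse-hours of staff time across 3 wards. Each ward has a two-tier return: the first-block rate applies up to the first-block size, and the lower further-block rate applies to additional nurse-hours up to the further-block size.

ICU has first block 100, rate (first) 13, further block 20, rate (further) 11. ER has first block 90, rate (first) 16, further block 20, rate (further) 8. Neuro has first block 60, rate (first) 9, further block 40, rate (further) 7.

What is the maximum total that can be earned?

Order all 6 blocks by rate: ER/T1 16 > ICU/T1 13 > ICU/T2 11 > Neuro/T1 9 > ER/T2 8 > Neuro/T2 7.
ER/T1 (16): +90 — 70 left.
ICU/T1: +70 of 100 at 13; pool empty.
Total = 16×90 + 13×70 = 2350.

2350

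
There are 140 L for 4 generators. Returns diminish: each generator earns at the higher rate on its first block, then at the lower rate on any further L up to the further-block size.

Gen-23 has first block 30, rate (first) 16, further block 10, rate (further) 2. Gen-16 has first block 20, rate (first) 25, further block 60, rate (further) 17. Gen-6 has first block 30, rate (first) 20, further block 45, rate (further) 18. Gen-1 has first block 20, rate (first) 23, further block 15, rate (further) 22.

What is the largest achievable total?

2870

Order all 8 blocks by rate: Gen-16/T1 25 > Gen-1/T1 23 > Gen-1/T2 22 > Gen-6/T1 20 > Gen-6/T2 18 > Gen-16/T2 17 > Gen-23/T1 16 > Gen-23/T2 2.
Gen-16/T1 (25): +20 — 120 left.
Fill Gen-1 T1 block (20 at 23) — 100 left.
Fill Gen-1 T2 block (15 at 22) — 85 left.
Gen-6 T1 at 20: fill all 30 — 55 left.
Fill Gen-6 T2 block (45 at 18) — 10 left.
Gen-16 T2 at 17: only 10 left, fill 10.
Total = 25×20 + 23×20 + 22×15 + 20×30 + 18×45 + 17×10 = 2870.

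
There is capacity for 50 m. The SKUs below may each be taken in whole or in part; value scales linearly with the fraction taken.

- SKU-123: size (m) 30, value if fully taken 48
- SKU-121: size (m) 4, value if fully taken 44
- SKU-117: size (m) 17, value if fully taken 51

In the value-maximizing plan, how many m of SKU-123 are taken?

29

Rank by value-to-size ratio: SKU-121 44/4≈11, SKU-117 51/17≈3, SKU-123 48/30≈1.6.
All 4 m of SKU-121 fit (value 44) → 46 remain.
SKU-117: take in full, 17 m for value 51 → 29 left.
Only 29 m remain; take 29/30 of SKU-123 for value 48×29/30 = 46.4.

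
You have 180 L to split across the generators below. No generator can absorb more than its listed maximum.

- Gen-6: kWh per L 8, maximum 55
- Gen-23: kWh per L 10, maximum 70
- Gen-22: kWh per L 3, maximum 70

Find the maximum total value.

1305

Order the generators by kWh per L: Gen-23 10 > Gen-6 8 > Gen-22 3.
Gen-23: +70 to 70 (cap) ; 110 left.
Gen-6: +55 to 55 (cap) ; 55 left.
Only 55 left; Gen-22 takes them to reach 55.
Total = 8×55 + 10×70 + 3×55 = 1305.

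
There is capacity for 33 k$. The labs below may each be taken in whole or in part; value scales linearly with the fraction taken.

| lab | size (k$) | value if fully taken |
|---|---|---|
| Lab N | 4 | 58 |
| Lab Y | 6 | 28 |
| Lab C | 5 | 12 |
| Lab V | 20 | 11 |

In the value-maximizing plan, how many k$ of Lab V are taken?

Sort by value density: Lab N 58/4≈14.5, Lab Y 28/6≈4.67, Lab C 12/5≈2.4, Lab V 11/20≈0.55.
Lab N: take in full, 4 k$ for value 58 → 29 left.
All 6 k$ of Lab Y fit (value 28) → 23 remain.
All 5 k$ of Lab C fit (value 12) → 18 remain.
Fill the last 18 k$ with part of Lab V: 18/20 of it earns 9.9.

18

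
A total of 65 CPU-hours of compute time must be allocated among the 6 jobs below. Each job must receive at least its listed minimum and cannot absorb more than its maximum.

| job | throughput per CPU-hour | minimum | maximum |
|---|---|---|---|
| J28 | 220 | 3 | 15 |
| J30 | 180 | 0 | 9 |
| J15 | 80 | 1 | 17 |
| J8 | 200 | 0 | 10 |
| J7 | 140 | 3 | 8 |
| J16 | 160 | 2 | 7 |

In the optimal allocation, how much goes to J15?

16

Meeting every minimum uses 3+0+1+0+3+2 = 9 CPU-hours, leaving 56.
Order the jobs by throughput per CPU-hour: J28 220 > J8 200 > J30 180 > J16 160 > J7 140 > J15 80.
J28 takes 12 more to reach its cap of 15 — 44 left.
Give J8 10 more to hit its cap of 10 — 34 left.
J30 takes 9 more to reach its cap of 9 — 25 left.
Give J16 5 more to hit its cap of 7 — 20 left.
J7: +5 to 8 (cap) — 15 left.
J15 has room for 16 more but only 15 remain, so it gets 16.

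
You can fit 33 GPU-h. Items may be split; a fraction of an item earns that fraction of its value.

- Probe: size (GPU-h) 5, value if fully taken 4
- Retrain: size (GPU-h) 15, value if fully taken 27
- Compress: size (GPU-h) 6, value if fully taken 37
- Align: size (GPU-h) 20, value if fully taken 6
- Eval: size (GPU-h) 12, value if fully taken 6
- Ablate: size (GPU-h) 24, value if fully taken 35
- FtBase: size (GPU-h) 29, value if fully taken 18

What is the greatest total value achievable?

81.5

Sort by value density: Compress 37/6≈6.17, Retrain 27/15≈1.8, Ablate 35/24≈1.46, Probe 4/5≈0.8, FtBase 18/29≈0.621, Eval 6/12≈0.5, Align 6/20≈0.3.
All 6 GPU-h of Compress fit (value 37) → 27 remain.
Take all of Retrain (15 GPU-h, value 27) → 12 GPU-h left.
Only 12 GPU-h remain; take 12/24 of Ablate for value 35×12/24 = 17.5.
Total value = 81.5.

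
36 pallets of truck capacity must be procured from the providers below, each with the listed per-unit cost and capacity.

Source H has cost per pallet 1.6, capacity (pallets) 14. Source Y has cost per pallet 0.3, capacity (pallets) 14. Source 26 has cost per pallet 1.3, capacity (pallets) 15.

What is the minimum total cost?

34.9

Cheapest first:
Source Y at 0.3: take all 14 pallets ; 22 still needed.
Take 15 from Source 26 at 1.3 ; need 7 more.
Source H at 1.6: take 7 of its 14 ; requirement met.
Cost = 14×0.3 + 15×1.3 + 7×1.6 = 34.9.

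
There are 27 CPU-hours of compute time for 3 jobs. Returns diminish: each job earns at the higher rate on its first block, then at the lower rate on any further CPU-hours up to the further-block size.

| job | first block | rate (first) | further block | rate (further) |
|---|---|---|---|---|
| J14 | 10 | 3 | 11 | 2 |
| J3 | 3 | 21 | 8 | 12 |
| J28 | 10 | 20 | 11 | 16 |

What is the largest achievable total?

Rank every tier by rate: J3/tier1 21 > J28/tier1 20 > J28/tier2 16 > J3/tier2 12 > J14/tier1 3 > J14/tier2 2.
J3/tier1 (21): +3 → 24 left.
Fill J28 tier1 block (10 at 20) → 14 left.
J28/tier2 (16): +11 → 3 left.
3 remain; put them into J3 tier2 at 12.
Total = 21×3 + 20×10 + 16×11 + 12×3 = 475.

475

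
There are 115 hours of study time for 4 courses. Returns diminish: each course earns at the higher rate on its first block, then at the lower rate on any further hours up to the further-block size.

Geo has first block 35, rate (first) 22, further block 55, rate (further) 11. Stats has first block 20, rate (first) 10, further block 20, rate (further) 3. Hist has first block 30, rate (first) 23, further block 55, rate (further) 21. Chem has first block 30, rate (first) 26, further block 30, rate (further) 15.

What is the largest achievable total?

2660

Rank every tier by rate: Chem/tier1 26 > Hist/tier1 23 > Geo/tier1 22 > Hist/tier2 21 > Chem/tier2 15 > Geo/tier2 11 > Stats/tier1 10 > Stats/tier2 3.
Chem tier1 at 26: fill all 30 ; 85 left.
Hist/tier1 (23): +30 ; 55 left.
Geo tier1 at 22: fill all 35 ; 20 left.
Hist/tier2: +20 of 55 at 21; pool empty.
Total = 26×30 + 23×30 + 22×35 + 21×20 = 2660.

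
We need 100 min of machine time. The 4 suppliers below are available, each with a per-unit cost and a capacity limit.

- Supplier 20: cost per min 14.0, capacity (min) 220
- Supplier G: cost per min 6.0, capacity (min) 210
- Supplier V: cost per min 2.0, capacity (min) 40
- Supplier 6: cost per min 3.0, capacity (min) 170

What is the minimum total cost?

260

Fill from the cheapest supplier first.
Take 40 from Supplier V at 2.0 → need 60 more.
Supplier 6 at 3.0: take 60 of its 170 → requirement met.
Supplier G, Supplier 20: unused.
Cost = 40×2.0 + 60×3.0 = 260.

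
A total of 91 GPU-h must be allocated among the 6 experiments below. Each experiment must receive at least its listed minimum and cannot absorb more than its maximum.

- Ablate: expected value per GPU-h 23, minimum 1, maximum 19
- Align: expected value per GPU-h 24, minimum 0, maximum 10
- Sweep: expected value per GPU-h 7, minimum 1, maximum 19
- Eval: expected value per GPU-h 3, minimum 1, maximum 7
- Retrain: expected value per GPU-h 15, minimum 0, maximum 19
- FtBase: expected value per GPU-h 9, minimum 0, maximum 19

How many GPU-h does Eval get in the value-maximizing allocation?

5

Meeting every minimum uses 1+0+1+1+0+0 = 3 GPU-h, leaving 88.
Order the experiments by expected value per GPU-h: Align 24 > Ablate 23 > Retrain 15 > FtBase 9 > Sweep 7 > Eval 3.
Align: +10 to 10 (cap) → 78 left.
Ablate takes 18 more to reach its cap of 19 → 60 left.
Retrain: +19 to 19 (cap) → 41 left.
FtBase: +19 to 19 (cap) → 22 left.
Give Sweep 18 more to hit its cap of 19 → 4 left.
Eval: +4 (room for 6) → 5. Pool exhausted.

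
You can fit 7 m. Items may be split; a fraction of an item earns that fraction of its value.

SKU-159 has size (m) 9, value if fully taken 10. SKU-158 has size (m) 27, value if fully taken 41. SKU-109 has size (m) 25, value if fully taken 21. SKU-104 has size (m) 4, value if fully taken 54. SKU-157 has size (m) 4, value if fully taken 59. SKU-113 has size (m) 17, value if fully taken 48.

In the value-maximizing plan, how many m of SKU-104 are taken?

3

Rank by value-to-size ratio: SKU-157 59/4≈14.8, SKU-104 54/4≈13.5, SKU-113 48/17≈2.82, SKU-158 41/27≈1.52, SKU-159 10/9≈1.11, SKU-109 21/25≈0.84.
All 4 m of SKU-157 fit (value 59) → 3 remain.
3 m left: a 3/4 share of SKU-104 gives 54×3/4 = 40.5.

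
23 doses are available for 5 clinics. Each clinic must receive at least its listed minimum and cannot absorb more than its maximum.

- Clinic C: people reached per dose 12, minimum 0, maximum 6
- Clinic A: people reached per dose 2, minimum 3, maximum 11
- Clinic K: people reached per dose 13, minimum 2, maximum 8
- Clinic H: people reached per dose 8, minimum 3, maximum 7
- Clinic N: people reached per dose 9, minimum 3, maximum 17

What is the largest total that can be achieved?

Meeting every minimum uses 0+3+2+3+3 = 11 doses, leaving 12.
Rank by people reached per dose: Clinic K 13 > Clinic C 12 > Clinic N 9 > Clinic H 8 > Clinic A 2.
Clinic K: +6 to 8 (cap) — 6 left.
Clinic C: +6 to 6 (cap) — 0 left.
Total = 12×6 + 2×3 + 13×8 + 8×3 + 9×3 = 233.

233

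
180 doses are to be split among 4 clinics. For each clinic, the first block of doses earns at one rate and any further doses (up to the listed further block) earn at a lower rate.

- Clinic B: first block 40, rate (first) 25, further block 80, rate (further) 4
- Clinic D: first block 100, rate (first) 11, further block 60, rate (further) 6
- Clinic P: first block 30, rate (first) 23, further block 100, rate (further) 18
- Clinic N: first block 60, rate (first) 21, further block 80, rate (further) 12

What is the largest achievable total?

Order all 8 blocks by rate: Clinic B/first 25 > Clinic P/first 23 > Clinic N/first 21 > Clinic P/second 18 > Clinic N/second 12 > Clinic D/first 11 > Clinic D/second 6 > Clinic B/second 4.
Fill Clinic B first block (40 at 25) — 140 left.
Clinic P/first (23): +30 — 110 left.
Clinic N/first (21): +60 — 50 left.
Clinic P/second: +50 of 100 at 18; pool empty.
Total = 25×40 + 23×30 + 21×60 + 18×50 = 3850.

3850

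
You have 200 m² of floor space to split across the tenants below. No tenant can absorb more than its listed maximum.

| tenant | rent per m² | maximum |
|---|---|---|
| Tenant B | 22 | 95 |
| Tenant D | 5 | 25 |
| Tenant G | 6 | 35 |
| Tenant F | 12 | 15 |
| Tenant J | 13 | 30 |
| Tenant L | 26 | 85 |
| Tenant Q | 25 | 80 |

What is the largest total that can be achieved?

Order the tenants by rent per m²: Tenant L 26 > Tenant Q 25 > Tenant B 22 > Tenant J 13 > Tenant F 12 > Tenant G 6 > Tenant D 5.
Tenant L takes 85 to reach its cap of 85 ; 115 left.
Give Tenant Q 80 to hit its cap of 80 ; 35 left.
Tenant B: +35 (room for 95) → 35. Pool exhausted.
Total = 22×35 + 26×85 + 25×80 = 4980.

4980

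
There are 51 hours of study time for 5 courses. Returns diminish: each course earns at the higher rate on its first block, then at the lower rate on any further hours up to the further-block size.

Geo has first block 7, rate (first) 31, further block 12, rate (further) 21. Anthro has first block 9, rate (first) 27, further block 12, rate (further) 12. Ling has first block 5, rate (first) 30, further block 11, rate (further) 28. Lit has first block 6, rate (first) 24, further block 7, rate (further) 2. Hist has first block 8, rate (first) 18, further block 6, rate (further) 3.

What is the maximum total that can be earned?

Treat each block as its own option and order by rate: Geo/tier1 31 > Ling/tier1 30 > Ling/tier2 28 > Anthro/tier1 27 > Lit/tier1 24 > Geo/tier2 21 > Hist/tier1 18 > Anthro/tier2 12 > Hist/tier2 3 > Lit/tier2 2.
Geo/tier1 (31): +7 ; 44 left.
Ling tier1 at 30: fill all 5 ; 39 left.
Ling/tier2 (28): +11 ; 28 left.
Anthro/tier1 (27): +9 ; 19 left.
Lit/tier1 (24): +6 ; 13 left.
Geo/tier2 (21): +12 ; 1 left.
1 remain; put them into Hist tier1 at 18.
Total = 31×7 + 30×5 + 28×11 + 27×9 + 24×6 + 21×12 + 18×1 = 1332.

1332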